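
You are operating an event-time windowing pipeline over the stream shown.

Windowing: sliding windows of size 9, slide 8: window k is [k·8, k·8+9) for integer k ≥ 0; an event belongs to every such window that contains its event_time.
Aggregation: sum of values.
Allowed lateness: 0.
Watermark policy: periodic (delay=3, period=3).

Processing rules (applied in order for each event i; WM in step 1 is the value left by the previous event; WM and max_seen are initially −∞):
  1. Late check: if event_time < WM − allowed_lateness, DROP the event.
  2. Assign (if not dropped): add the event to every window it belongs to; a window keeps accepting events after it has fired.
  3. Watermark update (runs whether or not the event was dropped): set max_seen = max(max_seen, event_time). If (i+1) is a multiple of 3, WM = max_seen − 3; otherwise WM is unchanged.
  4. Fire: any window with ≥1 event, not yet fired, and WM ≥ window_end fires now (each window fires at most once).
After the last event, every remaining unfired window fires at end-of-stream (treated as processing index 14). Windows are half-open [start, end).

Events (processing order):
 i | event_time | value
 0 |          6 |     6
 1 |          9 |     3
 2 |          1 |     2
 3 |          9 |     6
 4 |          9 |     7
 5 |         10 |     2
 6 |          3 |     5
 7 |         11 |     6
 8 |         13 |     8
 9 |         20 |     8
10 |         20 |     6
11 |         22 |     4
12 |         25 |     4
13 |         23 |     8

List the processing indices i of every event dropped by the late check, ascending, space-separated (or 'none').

6

i=0 t=6 v=6: → [0,9); WM=−∞
i=1 t=9 v=3: → [8,17); WM=−∞
i=2 t=1 v=2: → [0,9); WM=6
i=3 t=9 v=6: → [8,17); WM=6
i=4 t=9 v=7: → [8,17); WM=6
i=5 t=10 v=2: → [8,17); WM=7
i=6 t=3 v=5: DROP (t<7-0); WM=7
i=7 t=11 v=6: → [8,17); WM=7
i=8 t=13 v=8: → [8,17); WM=10; [0,9) fires=8
i=9 t=20 v=8: → [16,25); WM=10
i=10 t=20 v=6: → [16,25); WM=10
i=11 t=22 v=4: → [16,25); WM=19; [8,17) fires=32
i=12 t=25 v=4: → [24,33); WM=19
i=13 t=23 v=8: → [16,25); WM=19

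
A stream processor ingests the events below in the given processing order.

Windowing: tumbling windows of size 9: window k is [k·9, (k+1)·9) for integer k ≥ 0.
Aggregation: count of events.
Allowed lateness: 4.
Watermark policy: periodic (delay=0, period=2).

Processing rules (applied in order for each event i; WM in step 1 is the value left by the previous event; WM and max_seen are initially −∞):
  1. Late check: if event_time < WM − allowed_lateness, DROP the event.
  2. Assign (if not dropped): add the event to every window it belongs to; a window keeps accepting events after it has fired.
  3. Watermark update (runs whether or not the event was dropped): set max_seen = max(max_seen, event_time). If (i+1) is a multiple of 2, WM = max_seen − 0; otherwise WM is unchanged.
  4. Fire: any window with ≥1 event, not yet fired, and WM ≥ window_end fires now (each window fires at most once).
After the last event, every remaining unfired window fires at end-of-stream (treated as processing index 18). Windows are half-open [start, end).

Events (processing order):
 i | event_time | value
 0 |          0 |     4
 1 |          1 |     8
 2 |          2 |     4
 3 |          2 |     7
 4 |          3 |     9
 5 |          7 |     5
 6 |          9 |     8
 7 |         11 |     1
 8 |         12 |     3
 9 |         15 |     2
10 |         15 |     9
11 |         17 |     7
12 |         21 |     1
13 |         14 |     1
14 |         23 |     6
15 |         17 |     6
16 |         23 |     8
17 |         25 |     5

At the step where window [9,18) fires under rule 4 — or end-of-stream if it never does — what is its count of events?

7

i=0 t=0 v=4: → [0,9); WM=−∞
i=1 t=1 v=8: → [0,9); WM=1
i=2 t=2 v=4: → [0,9); WM=1
i=3 t=2 v=7: → [0,9); WM=2
i=4 t=3 v=9: → [0,9); WM=2
i=5 t=7 v=5: → [0,9); WM=7
i=6 t=9 v=8: → [9,18); WM=7
i=7 t=11 v=1: → [9,18); WM=11; [0,9) fires=6
i=8 t=12 v=3: → [9,18); WM=11
i=9 t=15 v=2: → [9,18); WM=15
i=10 t=15 v=9: → [9,18); WM=15
i=11 t=17 v=7: → [9,18); WM=17
i=12 t=21 v=1: → [18,27); WM=17
i=13 t=14 v=1: → [9,18); WM=21; [9,18) fires=7
i=14 t=23 v=6: → [18,27); WM=21
i=15 t=17 v=6: → [9,18); WM=23
i=16 t=23 v=8: → [18,27); WM=23
i=17 t=25 v=5: → [18,27); WM=25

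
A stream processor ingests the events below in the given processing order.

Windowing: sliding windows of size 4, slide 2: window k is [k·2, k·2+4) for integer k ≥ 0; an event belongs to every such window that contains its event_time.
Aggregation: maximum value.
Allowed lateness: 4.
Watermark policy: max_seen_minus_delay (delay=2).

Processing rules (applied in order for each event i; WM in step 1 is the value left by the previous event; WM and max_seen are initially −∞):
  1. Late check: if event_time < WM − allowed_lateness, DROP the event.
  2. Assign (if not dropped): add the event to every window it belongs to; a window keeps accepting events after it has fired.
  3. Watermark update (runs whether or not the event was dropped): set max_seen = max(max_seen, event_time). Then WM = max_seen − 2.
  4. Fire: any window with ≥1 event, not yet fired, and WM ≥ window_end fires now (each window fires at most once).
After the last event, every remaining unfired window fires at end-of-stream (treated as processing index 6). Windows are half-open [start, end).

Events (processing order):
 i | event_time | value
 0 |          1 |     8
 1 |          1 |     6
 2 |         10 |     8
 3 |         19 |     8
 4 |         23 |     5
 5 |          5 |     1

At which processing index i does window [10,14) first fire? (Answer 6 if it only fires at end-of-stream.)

3

i=0 t=1 v=8: → [0,4); WM=-1
i=1 t=1 v=6: → [0,4); WM=-1
i=2 t=10 v=8: → [10,14),[8,12); WM=8; [0,4) fires=8
i=3 t=19 v=8: → [18,22),[16,20); WM=17; [8,12) fires=8 [10,14) fires=8
i=4 t=23 v=5: → [22,26),[20,24); WM=21; [16,20) fires=8
i=5 t=5 v=1: DROP (t<21-4); WM=21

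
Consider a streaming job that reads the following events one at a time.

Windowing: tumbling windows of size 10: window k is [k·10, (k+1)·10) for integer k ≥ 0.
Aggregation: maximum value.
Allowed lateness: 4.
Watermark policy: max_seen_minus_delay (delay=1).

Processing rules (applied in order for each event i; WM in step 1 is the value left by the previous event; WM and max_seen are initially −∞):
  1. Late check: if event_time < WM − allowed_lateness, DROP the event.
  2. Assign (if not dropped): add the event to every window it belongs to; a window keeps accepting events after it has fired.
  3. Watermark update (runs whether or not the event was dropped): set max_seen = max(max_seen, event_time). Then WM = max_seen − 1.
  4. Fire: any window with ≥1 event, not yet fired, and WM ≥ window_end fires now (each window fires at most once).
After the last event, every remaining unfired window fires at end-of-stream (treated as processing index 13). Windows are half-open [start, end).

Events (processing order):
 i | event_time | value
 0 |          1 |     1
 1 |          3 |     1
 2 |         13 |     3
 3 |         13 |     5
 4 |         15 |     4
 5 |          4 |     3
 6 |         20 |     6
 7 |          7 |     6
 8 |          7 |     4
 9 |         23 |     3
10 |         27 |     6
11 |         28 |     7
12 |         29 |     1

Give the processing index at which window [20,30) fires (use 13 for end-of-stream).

13

i=0 t=1 v=1: → [0,10); WM=0
i=1 t=3 v=1: → [0,10); WM=2
i=2 t=13 v=3: → [10,20); WM=12; [0,10) fires=1
i=3 t=13 v=5: → [10,20); WM=12
i=4 t=15 v=4: → [10,20); WM=14
i=5 t=4 v=3: DROP (t<14-4); WM=14
i=6 t=20 v=6: → [20,30); WM=19
i=7 t=7 v=6: DROP (t<19-4); WM=19
i=8 t=7 v=4: DROP (t<19-4); WM=19
i=9 t=23 v=3: → [20,30); WM=22; [10,20) fires=5
i=10 t=27 v=6: → [20,30); WM=26
i=11 t=28 v=7: → [20,30); WM=27
i=12 t=29 v=1: → [20,30); WM=28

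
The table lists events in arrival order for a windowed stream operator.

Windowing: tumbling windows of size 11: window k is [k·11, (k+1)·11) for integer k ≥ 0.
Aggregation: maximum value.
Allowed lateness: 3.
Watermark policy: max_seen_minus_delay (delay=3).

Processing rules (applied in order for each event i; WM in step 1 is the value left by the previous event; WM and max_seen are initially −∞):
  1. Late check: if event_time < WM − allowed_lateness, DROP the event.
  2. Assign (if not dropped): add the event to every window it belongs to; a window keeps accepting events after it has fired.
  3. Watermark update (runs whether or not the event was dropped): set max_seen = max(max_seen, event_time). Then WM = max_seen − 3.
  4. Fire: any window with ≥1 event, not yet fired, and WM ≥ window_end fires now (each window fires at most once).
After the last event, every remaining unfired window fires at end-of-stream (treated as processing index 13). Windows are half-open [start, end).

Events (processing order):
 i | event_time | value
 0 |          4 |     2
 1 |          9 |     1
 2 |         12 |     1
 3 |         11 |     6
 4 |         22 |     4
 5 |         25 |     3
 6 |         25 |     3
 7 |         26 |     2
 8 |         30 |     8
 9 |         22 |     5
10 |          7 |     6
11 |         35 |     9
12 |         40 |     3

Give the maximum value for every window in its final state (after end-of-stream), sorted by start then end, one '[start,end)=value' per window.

[0,11)=2 [11,22)=6 [22,33)=8 [33,44)=9

i=0 t=4 v=2: → [0,11); WM=1
i=1 t=9 v=1: → [0,11); WM=6
i=2 t=12 v=1: → [11,22); WM=9
i=3 t=11 v=6: → [11,22); WM=9
i=4 t=22 v=4: → [22,33); WM=19; [0,11) fires=2
i=5 t=25 v=3: → [22,33); WM=22; [11,22) fires=6
i=6 t=25 v=3: → [22,33); WM=22
i=7 t=26 v=2: → [22,33); WM=23
i=8 t=30 v=8: → [22,33); WM=27
i=9 t=22 v=5: DROP (t<27-3); WM=27
i=10 t=7 v=6: DROP (t<27-3); WM=27
i=11 t=35 v=9: → [33,44); WM=32
i=12 t=40 v=3: → [33,44); WM=37; [22,33) fires=8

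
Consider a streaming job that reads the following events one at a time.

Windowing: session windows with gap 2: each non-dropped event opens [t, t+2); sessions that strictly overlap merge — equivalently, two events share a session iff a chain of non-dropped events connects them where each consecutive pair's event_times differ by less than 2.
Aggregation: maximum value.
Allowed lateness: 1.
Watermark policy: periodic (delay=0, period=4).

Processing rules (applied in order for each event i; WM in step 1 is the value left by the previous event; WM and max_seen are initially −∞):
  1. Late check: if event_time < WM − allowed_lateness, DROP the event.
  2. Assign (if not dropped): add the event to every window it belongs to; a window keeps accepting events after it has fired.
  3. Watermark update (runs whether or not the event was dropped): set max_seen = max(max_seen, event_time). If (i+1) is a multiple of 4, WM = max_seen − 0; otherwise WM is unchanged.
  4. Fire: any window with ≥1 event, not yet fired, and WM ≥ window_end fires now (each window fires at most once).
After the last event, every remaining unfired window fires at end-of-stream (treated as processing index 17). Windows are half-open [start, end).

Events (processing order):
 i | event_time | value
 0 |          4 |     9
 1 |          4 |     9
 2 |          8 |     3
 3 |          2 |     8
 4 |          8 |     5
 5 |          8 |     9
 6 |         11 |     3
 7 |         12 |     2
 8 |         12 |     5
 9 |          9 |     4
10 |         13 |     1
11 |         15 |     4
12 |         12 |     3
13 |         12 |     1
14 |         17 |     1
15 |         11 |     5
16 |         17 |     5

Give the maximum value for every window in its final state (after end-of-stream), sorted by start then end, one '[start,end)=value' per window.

i=0 t=4 v=9: → [4,6); WM=−∞
i=1 t=4 v=9: → [4,6); WM=−∞
i=2 t=8 v=3: → [8,10); WM=−∞
i=3 t=2 v=8: → [2,4); WM=8
i=4 t=8 v=5: → [8,10); WM=8
i=5 t=8 v=9: → [8,10); WM=8
i=6 t=11 v=3: → [11,13); WM=8
i=7 t=12 v=2: → [11,14); WM=12
i=8 t=12 v=5: → [11,14); WM=12
i=9 t=9 v=4: DROP (t<12-1); WM=12
i=10 t=13 v=1: → [11,15); WM=12
i=11 t=15 v=4: → [15,17); WM=15
i=12 t=12 v=3: DROP (t<15-1); WM=15
i=13 t=12 v=1: DROP (t<15-1); WM=15
i=14 t=17 v=1: → [17,19); WM=15
i=15 t=11 v=5: DROP (t<15-1); WM=17
i=16 t=17 v=5: → [17,19); WM=17

[2,4)=8 [4,6)=9 [8,10)=9 [11,15)=5 [15,17)=4 [17,19)=5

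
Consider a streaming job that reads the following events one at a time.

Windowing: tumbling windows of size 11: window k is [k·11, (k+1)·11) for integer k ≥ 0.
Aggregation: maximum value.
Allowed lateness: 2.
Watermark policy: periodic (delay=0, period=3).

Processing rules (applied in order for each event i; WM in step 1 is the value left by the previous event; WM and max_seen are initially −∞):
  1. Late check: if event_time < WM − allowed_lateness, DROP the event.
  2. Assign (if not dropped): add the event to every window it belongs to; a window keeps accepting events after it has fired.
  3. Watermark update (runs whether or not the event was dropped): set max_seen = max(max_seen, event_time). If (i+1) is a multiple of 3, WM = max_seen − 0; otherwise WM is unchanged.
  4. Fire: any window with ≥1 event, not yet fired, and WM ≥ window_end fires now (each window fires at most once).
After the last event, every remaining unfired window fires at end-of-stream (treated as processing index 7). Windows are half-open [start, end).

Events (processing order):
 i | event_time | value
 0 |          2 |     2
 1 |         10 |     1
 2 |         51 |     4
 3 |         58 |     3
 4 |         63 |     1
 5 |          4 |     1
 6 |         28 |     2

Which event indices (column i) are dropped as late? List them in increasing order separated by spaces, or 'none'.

i=0 t=2 v=2: → [0,11); WM=−∞
i=1 t=10 v=1: → [0,11); WM=−∞
i=2 t=51 v=4: → [44,55); WM=51; [0,11) fires=2
i=3 t=58 v=3: → [55,66); WM=51
i=4 t=63 v=1: → [55,66); WM=51
i=5 t=4 v=1: DROP (t<51-2); WM=63; [44,55) fires=4
i=6 t=28 v=2: DROP (t<63-2); WM=63

5 6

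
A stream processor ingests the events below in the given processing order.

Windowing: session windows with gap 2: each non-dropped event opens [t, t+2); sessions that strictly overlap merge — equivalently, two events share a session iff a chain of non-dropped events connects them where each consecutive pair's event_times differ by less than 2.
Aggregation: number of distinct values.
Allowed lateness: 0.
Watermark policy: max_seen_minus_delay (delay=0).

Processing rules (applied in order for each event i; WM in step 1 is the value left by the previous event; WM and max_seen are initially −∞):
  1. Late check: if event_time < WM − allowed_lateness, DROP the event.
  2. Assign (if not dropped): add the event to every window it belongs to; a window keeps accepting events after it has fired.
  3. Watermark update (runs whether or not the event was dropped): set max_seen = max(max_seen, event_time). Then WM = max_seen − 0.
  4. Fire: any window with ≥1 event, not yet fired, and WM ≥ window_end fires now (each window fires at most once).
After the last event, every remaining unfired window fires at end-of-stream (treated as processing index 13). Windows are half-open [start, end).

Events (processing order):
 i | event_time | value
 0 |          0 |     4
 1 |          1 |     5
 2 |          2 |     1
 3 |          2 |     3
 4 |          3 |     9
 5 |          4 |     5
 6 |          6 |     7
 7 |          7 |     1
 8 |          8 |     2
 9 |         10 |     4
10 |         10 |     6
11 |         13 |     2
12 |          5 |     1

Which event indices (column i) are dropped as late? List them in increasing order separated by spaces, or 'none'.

i=0 t=0 v=4: → [0,2); WM=0
i=1 t=1 v=5: → [0,3); WM=1
i=2 t=2 v=1: → [0,4); WM=2
i=3 t=2 v=3: → [0,4); WM=2
i=4 t=3 v=9: → [0,5); WM=3
i=5 t=4 v=5: → [0,6); WM=4
i=6 t=6 v=7: → [6,8); WM=6
i=7 t=7 v=1: → [6,9); WM=7
i=8 t=8 v=2: → [6,10); WM=8
i=9 t=10 v=4: → [10,12); WM=10
i=10 t=10 v=6: → [10,12); WM=10
i=11 t=13 v=2: → [13,15); WM=13
i=12 t=5 v=1: DROP (t<13-0); WM=13

12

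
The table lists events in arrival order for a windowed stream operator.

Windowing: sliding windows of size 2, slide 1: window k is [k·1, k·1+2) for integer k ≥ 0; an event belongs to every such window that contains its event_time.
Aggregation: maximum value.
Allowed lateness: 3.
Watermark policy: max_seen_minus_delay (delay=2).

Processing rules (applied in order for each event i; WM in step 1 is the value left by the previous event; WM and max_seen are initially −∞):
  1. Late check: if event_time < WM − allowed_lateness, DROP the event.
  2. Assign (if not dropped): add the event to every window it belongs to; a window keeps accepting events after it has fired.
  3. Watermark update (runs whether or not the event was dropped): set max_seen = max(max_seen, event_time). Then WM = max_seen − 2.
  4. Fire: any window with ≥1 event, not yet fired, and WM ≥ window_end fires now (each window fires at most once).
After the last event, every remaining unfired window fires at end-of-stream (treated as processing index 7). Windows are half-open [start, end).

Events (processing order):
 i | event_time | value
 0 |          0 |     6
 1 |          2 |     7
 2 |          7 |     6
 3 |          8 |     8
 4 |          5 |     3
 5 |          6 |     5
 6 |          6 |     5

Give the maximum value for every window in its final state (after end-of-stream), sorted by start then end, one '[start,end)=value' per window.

i=0 t=0 v=6: → [0,2); WM=-2
i=1 t=2 v=7: → [2,4),[1,3); WM=0
i=2 t=7 v=6: → [7,9),[6,8); WM=5; [0,2) fires=6 [1,3) fires=7 [2,4) fires=7
i=3 t=8 v=8: → [8,10),[7,9); WM=6
i=4 t=5 v=3: → [5,7),[4,6); WM=6; [4,6) fires=3
i=5 t=6 v=5: → [6,8),[5,7); WM=6
i=6 t=6 v=5: → [6,8),[5,7); WM=6

[0,2)=6 [1,3)=7 [2,4)=7 [4,6)=3 [5,7)=5 [6,8)=6 [7,9)=8 [8,10)=8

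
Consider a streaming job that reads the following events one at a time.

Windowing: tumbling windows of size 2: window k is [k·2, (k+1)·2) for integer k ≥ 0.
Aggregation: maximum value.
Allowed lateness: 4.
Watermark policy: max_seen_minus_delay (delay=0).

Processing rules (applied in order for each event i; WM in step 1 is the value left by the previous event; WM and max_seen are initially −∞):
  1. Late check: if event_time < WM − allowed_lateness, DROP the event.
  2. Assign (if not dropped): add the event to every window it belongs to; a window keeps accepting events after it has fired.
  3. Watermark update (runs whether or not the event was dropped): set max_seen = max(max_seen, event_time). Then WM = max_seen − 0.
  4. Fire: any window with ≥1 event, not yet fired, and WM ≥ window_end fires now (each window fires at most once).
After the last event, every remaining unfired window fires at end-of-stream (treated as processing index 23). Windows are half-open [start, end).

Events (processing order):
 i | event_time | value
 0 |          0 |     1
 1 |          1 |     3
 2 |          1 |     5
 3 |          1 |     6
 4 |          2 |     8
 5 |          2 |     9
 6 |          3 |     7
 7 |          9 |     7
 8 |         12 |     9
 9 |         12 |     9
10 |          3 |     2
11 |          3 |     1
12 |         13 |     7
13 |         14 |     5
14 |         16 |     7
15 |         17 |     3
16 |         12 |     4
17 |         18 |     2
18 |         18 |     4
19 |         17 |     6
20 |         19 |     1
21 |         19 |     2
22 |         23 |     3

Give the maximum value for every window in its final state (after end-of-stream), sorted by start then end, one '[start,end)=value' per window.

[0,2)=6 [2,4)=9 [8,10)=7 [12,14)=9 [14,16)=5 [16,18)=7 [18,20)=4 [22,24)=3

i=0 t=0 v=1: → [0,2); WM=0
i=1 t=1 v=3: → [0,2); WM=1
i=2 t=1 v=5: → [0,2); WM=1
i=3 t=1 v=6: → [0,2); WM=1
i=4 t=2 v=8: → [2,4); WM=2; [0,2) fires=6
i=5 t=2 v=9: → [2,4); WM=2
i=6 t=3 v=7: → [2,4); WM=3
i=7 t=9 v=7: → [8,10); WM=9; [2,4) fires=9
i=8 t=12 v=9: → [12,14); WM=12; [8,10) fires=7
i=9 t=12 v=9: → [12,14); WM=12
i=10 t=3 v=2: DROP (t<12-4); WM=12
i=11 t=3 v=1: DROP (t<12-4); WM=12
i=12 t=13 v=7: → [12,14); WM=13
i=13 t=14 v=5: → [14,16); WM=14; [12,14) fires=9
i=14 t=16 v=7: → [16,18); WM=16; [14,16) fires=5
i=15 t=17 v=3: → [16,18); WM=17
i=16 t=12 v=4: DROP (t<17-4); WM=17
i=17 t=18 v=2: → [18,20); WM=18; [16,18) fires=7
i=18 t=18 v=4: → [18,20); WM=18
i=19 t=17 v=6: → [16,18); WM=18
i=20 t=19 v=1: → [18,20); WM=19
i=21 t=19 v=2: → [18,20); WM=19
i=22 t=23 v=3: → [22,24); WM=23; [18,20) fires=4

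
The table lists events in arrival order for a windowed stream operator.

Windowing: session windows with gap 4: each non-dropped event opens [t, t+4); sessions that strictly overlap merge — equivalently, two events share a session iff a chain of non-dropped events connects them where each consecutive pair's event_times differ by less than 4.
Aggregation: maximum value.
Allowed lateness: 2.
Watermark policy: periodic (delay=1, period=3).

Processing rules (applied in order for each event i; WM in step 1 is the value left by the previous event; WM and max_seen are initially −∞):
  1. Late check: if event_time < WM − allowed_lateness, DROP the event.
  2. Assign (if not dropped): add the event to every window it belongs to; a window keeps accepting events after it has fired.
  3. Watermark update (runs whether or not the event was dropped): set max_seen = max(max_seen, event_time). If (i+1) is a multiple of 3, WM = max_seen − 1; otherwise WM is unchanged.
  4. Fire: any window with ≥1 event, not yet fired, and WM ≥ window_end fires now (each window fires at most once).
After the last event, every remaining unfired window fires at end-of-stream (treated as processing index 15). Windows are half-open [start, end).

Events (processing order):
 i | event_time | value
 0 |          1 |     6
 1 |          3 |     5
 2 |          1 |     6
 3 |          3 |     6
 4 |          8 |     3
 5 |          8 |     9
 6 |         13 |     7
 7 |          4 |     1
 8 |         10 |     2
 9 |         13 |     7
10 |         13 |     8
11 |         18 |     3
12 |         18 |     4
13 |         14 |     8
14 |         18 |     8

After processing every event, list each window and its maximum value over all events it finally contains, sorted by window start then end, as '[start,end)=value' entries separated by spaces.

[1,7)=6 [8,17)=9 [18,22)=8

i=0 t=1 v=6: → [1,5); WM=−∞
i=1 t=3 v=5: → [1,7); WM=−∞
i=2 t=1 v=6: → [1,7); WM=2
i=3 t=3 v=6: → [1,7); WM=2
i=4 t=8 v=3: → [8,12); WM=2
i=5 t=8 v=9: → [8,12); WM=7
i=6 t=13 v=7: → [13,17); WM=7
i=7 t=4 v=1: DROP (t<7-2); WM=7
i=8 t=10 v=2: → [8,17); WM=12
i=9 t=13 v=7: → [8,17); WM=12
i=10 t=13 v=8: → [8,17); WM=12
i=11 t=18 v=3: → [18,22); WM=17
i=12 t=18 v=4: → [18,22); WM=17
i=13 t=14 v=8: DROP (t<17-2); WM=17
i=14 t=18 v=8: → [18,22); WM=17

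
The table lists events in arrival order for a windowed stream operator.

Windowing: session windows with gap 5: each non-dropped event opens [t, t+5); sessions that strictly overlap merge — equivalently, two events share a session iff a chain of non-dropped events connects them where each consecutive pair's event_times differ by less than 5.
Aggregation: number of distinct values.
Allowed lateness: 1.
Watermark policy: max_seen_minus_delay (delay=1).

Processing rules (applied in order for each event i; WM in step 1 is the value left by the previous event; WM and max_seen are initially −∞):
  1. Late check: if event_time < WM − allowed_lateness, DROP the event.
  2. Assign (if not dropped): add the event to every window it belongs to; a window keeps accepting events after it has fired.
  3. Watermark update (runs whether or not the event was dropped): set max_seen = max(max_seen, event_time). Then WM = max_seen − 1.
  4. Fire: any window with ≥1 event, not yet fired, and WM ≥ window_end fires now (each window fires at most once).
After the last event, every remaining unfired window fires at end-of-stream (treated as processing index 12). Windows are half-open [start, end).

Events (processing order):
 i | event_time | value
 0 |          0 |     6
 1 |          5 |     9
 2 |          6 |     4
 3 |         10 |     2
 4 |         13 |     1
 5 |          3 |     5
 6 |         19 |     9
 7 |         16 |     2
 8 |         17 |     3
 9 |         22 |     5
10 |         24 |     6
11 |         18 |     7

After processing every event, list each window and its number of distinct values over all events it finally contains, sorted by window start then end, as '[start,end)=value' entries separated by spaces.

i=0 t=0 v=6: → [0,5); WM=-1
i=1 t=5 v=9: → [5,10); WM=4
i=2 t=6 v=4: → [5,11); WM=5
i=3 t=10 v=2: → [5,15); WM=9
i=4 t=13 v=1: → [5,18); WM=12
i=5 t=3 v=5: DROP (t<12-1); WM=12
i=6 t=19 v=9: → [19,24); WM=18
i=7 t=16 v=2: DROP (t<18-1); WM=18
i=8 t=17 v=3: → [5,24); WM=18
i=9 t=22 v=5: → [5,27); WM=21
i=10 t=24 v=6: → [5,29); WM=23
i=11 t=18 v=7: DROP (t<23-1); WM=23

[0,5)=1 [5,29)=7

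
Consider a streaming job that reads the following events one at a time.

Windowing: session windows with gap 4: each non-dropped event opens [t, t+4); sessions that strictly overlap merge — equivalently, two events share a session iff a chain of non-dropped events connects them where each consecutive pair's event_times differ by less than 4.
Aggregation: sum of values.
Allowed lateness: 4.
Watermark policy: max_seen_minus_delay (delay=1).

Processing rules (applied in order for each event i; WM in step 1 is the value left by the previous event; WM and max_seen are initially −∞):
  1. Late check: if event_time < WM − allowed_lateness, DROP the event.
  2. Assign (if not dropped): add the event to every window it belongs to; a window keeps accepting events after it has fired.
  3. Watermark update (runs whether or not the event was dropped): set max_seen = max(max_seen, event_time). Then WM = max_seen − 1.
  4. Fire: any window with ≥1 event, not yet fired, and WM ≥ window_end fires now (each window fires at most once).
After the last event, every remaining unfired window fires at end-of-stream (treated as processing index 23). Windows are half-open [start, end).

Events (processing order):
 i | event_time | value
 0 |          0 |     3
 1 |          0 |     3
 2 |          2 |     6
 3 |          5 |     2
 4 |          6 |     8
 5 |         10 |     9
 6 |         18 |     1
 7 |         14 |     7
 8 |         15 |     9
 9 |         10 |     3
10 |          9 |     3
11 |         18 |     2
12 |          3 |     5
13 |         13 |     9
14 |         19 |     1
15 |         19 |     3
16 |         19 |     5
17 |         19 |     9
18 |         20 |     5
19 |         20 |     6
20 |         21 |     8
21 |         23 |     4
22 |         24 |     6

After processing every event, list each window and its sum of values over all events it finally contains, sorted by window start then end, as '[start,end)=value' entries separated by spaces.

[0,10)=22 [10,28)=84

i=0 t=0 v=3: → [0,4); WM=-1
i=1 t=0 v=3: → [0,4); WM=-1
i=2 t=2 v=6: → [0,6); WM=1
i=3 t=5 v=2: → [0,9); WM=4
i=4 t=6 v=8: → [0,10); WM=5
i=5 t=10 v=9: → [10,14); WM=9
i=6 t=18 v=1: → [18,22); WM=17
i=7 t=14 v=7: → [14,18); WM=17
i=8 t=15 v=9: → [14,22); WM=17
i=9 t=10 v=3: DROP (t<17-4); WM=17
i=10 t=9 v=3: DROP (t<17-4); WM=17
i=11 t=18 v=2: → [14,22); WM=17
i=12 t=3 v=5: DROP (t<17-4); WM=17
i=13 t=13 v=9: → [10,22); WM=17
i=14 t=19 v=1: → [10,23); WM=18
i=15 t=19 v=3: → [10,23); WM=18
i=16 t=19 v=5: → [10,23); WM=18
i=17 t=19 v=9: → [10,23); WM=18
i=18 t=20 v=5: → [10,24); WM=19
i=19 t=20 v=6: → [10,24); WM=19
i=20 t=21 v=8: → [10,25); WM=20
i=21 t=23 v=4: → [10,27); WM=22
i=22 t=24 v=6: → [10,28); WM=23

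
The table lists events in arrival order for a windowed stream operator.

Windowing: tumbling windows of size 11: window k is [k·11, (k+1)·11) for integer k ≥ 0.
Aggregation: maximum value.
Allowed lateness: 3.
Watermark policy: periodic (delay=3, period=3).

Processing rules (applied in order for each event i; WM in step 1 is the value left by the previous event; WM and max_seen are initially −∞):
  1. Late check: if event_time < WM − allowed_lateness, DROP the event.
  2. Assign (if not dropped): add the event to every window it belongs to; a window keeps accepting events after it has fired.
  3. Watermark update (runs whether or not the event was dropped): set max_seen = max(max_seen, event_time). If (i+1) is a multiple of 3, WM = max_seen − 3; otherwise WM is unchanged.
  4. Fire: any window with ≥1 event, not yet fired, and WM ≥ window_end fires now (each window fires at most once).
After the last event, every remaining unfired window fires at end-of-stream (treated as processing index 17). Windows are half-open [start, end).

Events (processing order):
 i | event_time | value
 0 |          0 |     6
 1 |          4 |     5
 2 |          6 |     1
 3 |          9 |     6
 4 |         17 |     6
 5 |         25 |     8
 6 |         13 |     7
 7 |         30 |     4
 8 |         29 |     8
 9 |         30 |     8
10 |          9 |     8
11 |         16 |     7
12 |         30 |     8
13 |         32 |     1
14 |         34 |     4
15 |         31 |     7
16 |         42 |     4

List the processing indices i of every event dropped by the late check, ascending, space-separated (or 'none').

6 10 11

i=0 t=0 v=6: → [0,11); WM=−∞
i=1 t=4 v=5: → [0,11); WM=−∞
i=2 t=6 v=1: → [0,11); WM=3
i=3 t=9 v=6: → [0,11); WM=3
i=4 t=17 v=6: → [11,22); WM=3
i=5 t=25 v=8: → [22,33); WM=22; [0,11) fires=6 [11,22) fires=6
i=6 t=13 v=7: DROP (t<22-3); WM=22
i=7 t=30 v=4: → [22,33); WM=22
i=8 t=29 v=8: → [22,33); WM=27
i=9 t=30 v=8: → [22,33); WM=27
i=10 t=9 v=8: DROP (t<27-3); WM=27
i=11 t=16 v=7: DROP (t<27-3); WM=27
i=12 t=30 v=8: → [22,33); WM=27
i=13 t=32 v=1: → [22,33); WM=27
i=14 t=34 v=4: → [33,44); WM=31
i=15 t=31 v=7: → [22,33); WM=31
i=16 t=42 v=4: → [33,44); WM=31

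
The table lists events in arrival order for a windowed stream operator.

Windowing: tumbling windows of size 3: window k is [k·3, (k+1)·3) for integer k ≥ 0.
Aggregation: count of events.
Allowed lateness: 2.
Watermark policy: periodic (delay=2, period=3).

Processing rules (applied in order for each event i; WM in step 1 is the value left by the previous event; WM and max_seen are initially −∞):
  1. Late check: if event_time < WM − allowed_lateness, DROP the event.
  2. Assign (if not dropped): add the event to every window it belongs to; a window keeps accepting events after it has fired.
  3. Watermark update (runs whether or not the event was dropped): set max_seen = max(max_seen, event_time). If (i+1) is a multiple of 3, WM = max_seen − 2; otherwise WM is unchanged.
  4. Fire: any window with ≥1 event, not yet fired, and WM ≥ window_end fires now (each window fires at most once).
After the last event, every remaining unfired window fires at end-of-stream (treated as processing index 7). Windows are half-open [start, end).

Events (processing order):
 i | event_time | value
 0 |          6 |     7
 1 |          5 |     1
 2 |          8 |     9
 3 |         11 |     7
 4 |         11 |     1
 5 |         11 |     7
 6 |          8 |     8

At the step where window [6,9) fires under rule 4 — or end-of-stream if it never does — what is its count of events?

i=0 t=6 v=7: → [6,9); WM=−∞
i=1 t=5 v=1: → [3,6); WM=−∞
i=2 t=8 v=9: → [6,9); WM=6; [3,6) fires=1
i=3 t=11 v=7: → [9,12); WM=6
i=4 t=11 v=1: → [9,12); WM=6
i=5 t=11 v=7: → [9,12); WM=9; [6,9) fires=2
i=6 t=8 v=8: → [6,9); WM=9

2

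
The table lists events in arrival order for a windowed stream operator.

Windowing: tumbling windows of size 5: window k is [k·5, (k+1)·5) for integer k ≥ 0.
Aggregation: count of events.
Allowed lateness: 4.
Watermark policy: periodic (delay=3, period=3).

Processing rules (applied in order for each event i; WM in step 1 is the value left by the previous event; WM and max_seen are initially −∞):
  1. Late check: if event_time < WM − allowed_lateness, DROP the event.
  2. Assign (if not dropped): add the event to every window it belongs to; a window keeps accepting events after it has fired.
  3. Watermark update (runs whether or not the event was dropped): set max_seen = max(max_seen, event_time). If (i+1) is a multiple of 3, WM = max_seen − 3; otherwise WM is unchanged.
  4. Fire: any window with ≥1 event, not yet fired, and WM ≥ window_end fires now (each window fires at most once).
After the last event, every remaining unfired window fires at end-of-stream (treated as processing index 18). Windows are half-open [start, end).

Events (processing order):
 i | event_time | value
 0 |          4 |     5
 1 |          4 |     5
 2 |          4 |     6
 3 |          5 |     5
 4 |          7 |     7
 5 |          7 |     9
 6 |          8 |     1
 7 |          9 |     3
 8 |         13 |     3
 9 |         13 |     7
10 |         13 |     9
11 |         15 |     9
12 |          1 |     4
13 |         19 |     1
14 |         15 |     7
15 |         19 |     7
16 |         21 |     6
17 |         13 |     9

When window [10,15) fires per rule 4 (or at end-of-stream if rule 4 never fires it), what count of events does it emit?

3

i=0 t=4 v=5: → [0,5); WM=−∞
i=1 t=4 v=5: → [0,5); WM=−∞
i=2 t=4 v=6: → [0,5); WM=1
i=3 t=5 v=5: → [5,10); WM=1
i=4 t=7 v=7: → [5,10); WM=1
i=5 t=7 v=9: → [5,10); WM=4
i=6 t=8 v=1: → [5,10); WM=4
i=7 t=9 v=3: → [5,10); WM=4
i=8 t=13 v=3: → [10,15); WM=10; [0,5) fires=3 [5,10) fires=5
i=9 t=13 v=7: → [10,15); WM=10
i=10 t=13 v=9: → [10,15); WM=10
i=11 t=15 v=9: → [15,20); WM=12
i=12 t=1 v=4: DROP (t<12-4); WM=12
i=13 t=19 v=1: → [15,20); WM=12
i=14 t=15 v=7: → [15,20); WM=16; [10,15) fires=3
i=15 t=19 v=7: → [15,20); WM=16
i=16 t=21 v=6: → [20,25); WM=16
i=17 t=13 v=9: → [10,15); WM=18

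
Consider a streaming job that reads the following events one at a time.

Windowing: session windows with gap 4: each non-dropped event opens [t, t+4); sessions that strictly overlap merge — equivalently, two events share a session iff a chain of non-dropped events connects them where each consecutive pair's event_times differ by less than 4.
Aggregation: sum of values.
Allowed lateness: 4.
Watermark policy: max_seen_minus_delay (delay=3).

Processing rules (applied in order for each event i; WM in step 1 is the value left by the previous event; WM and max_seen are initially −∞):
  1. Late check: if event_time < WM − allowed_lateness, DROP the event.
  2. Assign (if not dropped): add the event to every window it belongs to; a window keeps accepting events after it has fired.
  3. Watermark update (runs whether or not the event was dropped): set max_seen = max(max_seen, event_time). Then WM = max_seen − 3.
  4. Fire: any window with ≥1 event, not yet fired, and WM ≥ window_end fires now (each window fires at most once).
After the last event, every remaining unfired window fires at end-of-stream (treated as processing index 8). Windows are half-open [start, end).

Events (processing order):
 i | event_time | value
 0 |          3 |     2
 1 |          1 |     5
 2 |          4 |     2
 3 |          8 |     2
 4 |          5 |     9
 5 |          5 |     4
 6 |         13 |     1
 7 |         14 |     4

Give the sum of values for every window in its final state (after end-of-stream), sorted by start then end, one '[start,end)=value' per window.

i=0 t=3 v=2: → [3,7); WM=0
i=1 t=1 v=5: → [1,7); WM=0
i=2 t=4 v=2: → [1,8); WM=1
i=3 t=8 v=2: → [8,12); WM=5
i=4 t=5 v=9: → [1,12); WM=5
i=5 t=5 v=4: → [1,12); WM=5
i=6 t=13 v=1: → [13,17); WM=10
i=7 t=14 v=4: → [13,18); WM=11

[1,12)=24 [13,18)=5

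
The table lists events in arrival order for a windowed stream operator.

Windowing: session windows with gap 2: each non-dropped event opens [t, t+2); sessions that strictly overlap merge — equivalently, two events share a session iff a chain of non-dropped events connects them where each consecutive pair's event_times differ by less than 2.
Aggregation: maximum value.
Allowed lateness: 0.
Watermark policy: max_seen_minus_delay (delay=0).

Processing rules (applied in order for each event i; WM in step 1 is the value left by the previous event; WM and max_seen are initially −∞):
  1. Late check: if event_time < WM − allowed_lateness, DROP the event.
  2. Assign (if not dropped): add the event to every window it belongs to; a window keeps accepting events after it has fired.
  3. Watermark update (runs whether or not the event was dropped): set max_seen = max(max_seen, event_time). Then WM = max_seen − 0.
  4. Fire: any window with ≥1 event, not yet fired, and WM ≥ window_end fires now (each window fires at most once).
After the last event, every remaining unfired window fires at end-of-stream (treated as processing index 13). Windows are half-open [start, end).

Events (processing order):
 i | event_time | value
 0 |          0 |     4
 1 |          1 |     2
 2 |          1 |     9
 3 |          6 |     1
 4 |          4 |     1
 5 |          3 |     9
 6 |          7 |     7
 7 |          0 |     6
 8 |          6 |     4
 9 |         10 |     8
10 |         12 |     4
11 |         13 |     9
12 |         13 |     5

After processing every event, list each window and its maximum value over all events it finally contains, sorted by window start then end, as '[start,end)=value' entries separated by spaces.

[0,3)=9 [6,9)=7 [10,12)=8 [12,15)=9

i=0 t=0 v=4: → [0,2); WM=0
i=1 t=1 v=2: → [0,3); WM=1
i=2 t=1 v=9: → [0,3); WM=1
i=3 t=6 v=1: → [6,8); WM=6
i=4 t=4 v=1: DROP (t<6-0); WM=6
i=5 t=3 v=9: DROP (t<6-0); WM=6
i=6 t=7 v=7: → [6,9); WM=7
i=7 t=0 v=6: DROP (t<7-0); WM=7
i=8 t=6 v=4: DROP (t<7-0); WM=7
i=9 t=10 v=8: → [10,12); WM=10
i=10 t=12 v=4: → [12,14); WM=12
i=11 t=13 v=9: → [12,15); WM=13
i=12 t=13 v=5: → [12,15); WM=13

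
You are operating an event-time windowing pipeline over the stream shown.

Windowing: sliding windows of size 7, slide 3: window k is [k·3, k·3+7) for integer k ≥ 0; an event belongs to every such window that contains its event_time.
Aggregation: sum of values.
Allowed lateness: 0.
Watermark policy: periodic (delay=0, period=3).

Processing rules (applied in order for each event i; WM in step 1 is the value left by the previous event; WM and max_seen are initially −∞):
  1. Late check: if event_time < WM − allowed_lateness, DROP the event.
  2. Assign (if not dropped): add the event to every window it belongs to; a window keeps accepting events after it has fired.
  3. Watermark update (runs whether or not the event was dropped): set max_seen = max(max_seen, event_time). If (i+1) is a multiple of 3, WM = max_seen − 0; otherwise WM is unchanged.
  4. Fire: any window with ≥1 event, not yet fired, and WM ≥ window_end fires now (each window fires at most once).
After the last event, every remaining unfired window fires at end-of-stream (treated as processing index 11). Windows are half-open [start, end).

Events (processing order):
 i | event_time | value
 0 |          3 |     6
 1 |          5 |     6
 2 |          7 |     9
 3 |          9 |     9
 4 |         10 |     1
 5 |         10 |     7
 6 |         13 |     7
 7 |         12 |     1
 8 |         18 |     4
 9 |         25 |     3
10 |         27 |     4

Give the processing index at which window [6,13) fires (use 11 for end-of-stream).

8

i=0 t=3 v=6: → [3,10),[0,7); WM=−∞
i=1 t=5 v=6: → [3,10),[0,7); WM=−∞
i=2 t=7 v=9: → [6,13),[3,10); WM=7; [0,7) fires=12
i=3 t=9 v=9: → [9,16),[6,13),[3,10); WM=7
i=4 t=10 v=1: → [9,16),[6,13); WM=7
i=5 t=10 v=7: → [9,16),[6,13); WM=10; [3,10) fires=30
i=6 t=13 v=7: → [12,19),[9,16); WM=10
i=7 t=12 v=1: → [12,19),[9,16),[6,13); WM=10
i=8 t=18 v=4: → [18,25),[15,22),[12,19); WM=18; [6,13) fires=27 [9,16) fires=25
i=9 t=25 v=3: → [24,31),[21,28); WM=18
i=10 t=27 v=4: → [27,34),[24,31),[21,28); WM=18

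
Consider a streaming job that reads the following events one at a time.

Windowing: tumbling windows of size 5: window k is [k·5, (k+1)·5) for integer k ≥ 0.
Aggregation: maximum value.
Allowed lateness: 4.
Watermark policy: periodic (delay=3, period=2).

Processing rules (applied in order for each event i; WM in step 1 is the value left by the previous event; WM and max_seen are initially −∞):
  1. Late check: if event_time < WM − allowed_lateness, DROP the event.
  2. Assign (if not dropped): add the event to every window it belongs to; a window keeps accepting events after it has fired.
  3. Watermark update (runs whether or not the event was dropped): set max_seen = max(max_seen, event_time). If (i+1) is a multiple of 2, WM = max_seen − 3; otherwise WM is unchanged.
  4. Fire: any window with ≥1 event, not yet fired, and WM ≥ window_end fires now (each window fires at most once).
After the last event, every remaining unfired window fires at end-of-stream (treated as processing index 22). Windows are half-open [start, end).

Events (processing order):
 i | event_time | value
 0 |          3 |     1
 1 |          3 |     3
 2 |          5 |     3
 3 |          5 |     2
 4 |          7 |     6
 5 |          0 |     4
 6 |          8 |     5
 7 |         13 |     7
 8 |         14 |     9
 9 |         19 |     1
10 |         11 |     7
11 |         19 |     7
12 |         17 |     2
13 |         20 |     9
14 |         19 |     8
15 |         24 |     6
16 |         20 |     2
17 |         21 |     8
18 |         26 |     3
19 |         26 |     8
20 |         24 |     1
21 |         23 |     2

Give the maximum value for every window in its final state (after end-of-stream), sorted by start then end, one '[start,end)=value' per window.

i=0 t=3 v=1: → [0,5); WM=−∞
i=1 t=3 v=3: → [0,5); WM=0
i=2 t=5 v=3: → [5,10); WM=0
i=3 t=5 v=2: → [5,10); WM=2
i=4 t=7 v=6: → [5,10); WM=2
i=5 t=0 v=4: → [0,5); WM=4
i=6 t=8 v=5: → [5,10); WM=4
i=7 t=13 v=7: → [10,15); WM=10; [0,5) fires=4 [5,10) fires=6
i=8 t=14 v=9: → [10,15); WM=10
i=9 t=19 v=1: → [15,20); WM=16; [10,15) fires=9
i=10 t=11 v=7: DROP (t<16-4); WM=16
i=11 t=19 v=7: → [15,20); WM=16
i=12 t=17 v=2: → [15,20); WM=16
i=13 t=20 v=9: → [20,25); WM=17
i=14 t=19 v=8: → [15,20); WM=17
i=15 t=24 v=6: → [20,25); WM=21; [15,20) fires=8
i=16 t=20 v=2: → [20,25); WM=21
i=17 t=21 v=8: → [20,25); WM=21
i=18 t=26 v=3: → [25,30); WM=21
i=19 t=26 v=8: → [25,30); WM=23
i=20 t=24 v=1: → [20,25); WM=23
i=21 t=23 v=2: → [20,25); WM=23

[0,5)=4 [5,10)=6 [10,15)=9 [15,20)=8 [20,25)=9 [25,30)=8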